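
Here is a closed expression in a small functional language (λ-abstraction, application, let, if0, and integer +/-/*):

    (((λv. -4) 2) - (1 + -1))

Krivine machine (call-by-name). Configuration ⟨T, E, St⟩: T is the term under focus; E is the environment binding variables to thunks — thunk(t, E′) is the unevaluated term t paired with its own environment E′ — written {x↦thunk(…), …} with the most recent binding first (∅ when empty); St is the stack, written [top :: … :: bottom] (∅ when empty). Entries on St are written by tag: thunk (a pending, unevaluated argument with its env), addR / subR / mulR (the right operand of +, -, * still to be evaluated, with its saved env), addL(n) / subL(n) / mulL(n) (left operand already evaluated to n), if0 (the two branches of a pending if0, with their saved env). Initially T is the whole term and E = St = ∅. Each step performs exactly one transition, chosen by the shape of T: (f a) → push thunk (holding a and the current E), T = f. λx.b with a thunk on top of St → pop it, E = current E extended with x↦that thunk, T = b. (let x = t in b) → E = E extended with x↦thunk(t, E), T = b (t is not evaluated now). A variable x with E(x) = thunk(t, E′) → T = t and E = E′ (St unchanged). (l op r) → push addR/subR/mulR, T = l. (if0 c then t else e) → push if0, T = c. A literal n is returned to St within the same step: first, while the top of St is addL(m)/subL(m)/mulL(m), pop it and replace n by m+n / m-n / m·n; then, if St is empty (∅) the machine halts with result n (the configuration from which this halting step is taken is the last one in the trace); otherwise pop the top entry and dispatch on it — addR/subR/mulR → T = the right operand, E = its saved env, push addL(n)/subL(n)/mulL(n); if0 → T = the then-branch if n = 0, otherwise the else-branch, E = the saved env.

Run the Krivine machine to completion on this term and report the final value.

[0] ⟨T=(((λv. -4) 2) - (1 + -1)); E=∅; St=∅⟩
[1] ⟨T=((λv. -4) 2); E=∅; St=[subR]⟩
[2] ⟨T=(λv. -4); E=∅; St=[thunk :: subR]⟩
[3] ⟨T=-4; E={v↦thunk(2, ∅)}; St=[subR]⟩
[4] ⟨T=(1 + -1); E=∅; St=[subL(-4)]⟩
[5] ⟨T=1; E=∅; St=[addR :: subL(-4)]⟩
[6] ⟨T=-1; E=∅; St=[addL(1) :: subL(-4)]⟩
→ final value -4

Answer: -4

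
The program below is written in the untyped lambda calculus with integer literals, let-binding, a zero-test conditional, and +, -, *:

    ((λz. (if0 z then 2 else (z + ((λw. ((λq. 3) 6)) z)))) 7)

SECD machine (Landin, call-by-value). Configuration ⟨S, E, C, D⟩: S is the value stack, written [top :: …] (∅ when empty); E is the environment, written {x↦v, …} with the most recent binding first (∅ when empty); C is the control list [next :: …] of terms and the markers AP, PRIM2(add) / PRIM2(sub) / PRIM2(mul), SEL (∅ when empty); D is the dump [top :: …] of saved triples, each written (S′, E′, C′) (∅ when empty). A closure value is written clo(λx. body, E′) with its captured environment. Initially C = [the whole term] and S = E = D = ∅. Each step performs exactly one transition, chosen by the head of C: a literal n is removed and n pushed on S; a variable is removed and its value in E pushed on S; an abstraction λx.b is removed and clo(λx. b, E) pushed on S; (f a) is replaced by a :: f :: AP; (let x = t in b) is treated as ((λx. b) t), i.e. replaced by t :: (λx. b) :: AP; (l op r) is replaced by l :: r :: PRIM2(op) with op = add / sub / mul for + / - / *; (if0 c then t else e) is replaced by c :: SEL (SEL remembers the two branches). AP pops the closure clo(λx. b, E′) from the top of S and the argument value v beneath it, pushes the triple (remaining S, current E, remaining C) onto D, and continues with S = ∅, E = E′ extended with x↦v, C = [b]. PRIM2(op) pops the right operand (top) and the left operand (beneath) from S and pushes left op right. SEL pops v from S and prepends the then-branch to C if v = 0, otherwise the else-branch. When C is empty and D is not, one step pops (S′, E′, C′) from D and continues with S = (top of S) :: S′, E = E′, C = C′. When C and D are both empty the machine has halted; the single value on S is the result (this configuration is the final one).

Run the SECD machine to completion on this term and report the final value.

Answer: 10

Machine steps:
[0] <S=∅, E=∅, C=[((λz. (if0 z then 2 else (z + ((λw. ((λq. 3) 6)) z)))) 7)], D=∅>
[1] <S=∅, E=∅, C=[7 :: (λz. (if0 z then 2 else (z + ((λw. ((λq. 3) 6)) z)))) :: AP], D=∅>
[2] <S=[7], E=∅, C=[(λz. (if0 z then 2 else (z + ((λw. ((λq. 3) 6)) z)))) :: AP], D=∅>
[3] <S=[clo(λz. (if0 z then 2 else (z + ((λw. ((λq. 3) 6)) z))), ∅) :: 7], E=∅, C=[AP], D=∅>
[4] <S=∅, E={z↦7}, C=[(if0 z then 2 else (z + ((λw. ((λq. 3) 6)) z)))], D=[(∅, ∅, ∅)]>
[5] <S=∅, E={z↦7}, C=[z :: SEL], D=[(∅, ∅, ∅)]>
[6] <S=[7], E={z↦7}, C=[SEL], D=[(∅, ∅, ∅)]>
[7] <S=∅, E={z↦7}, C=[(z + ((λw. ((λq. 3) 6)) z))], D=[(∅, ∅, ∅)]>
[8] <S=∅, E={z↦7}, C=[z :: ((λw. ((λq. 3) 6)) z) :: PRIM2(add)], D=[(∅, ∅, ∅)]>
[9] <S=[7], E={z↦7}, C=[((λw. ((λq. 3) 6)) z) :: PRIM2(add)], D=[(∅, ∅, ∅)]>
[10] <S=[7], E={z↦7}, C=[z :: (λw. ((λq. 3) 6)) :: AP :: PRIM2(add)], D=[(∅, ∅, ∅)]>
[11] <S=[7 :: 7], E={z↦7}, C=[(λw. ((λq. 3) 6)) :: AP :: PRIM2(add)], D=[(∅, ∅, ∅)]>
[12] <S=[clo(λw. ((λq. 3) 6), {z↦7}) :: 7 :: 7], E={z↦7}, C=[AP :: PRIM2(add)], D=[(∅, ∅, ∅)]>
[13] <S=∅, E={w↦7, z↦7}, C=[((λq. 3) 6)], D=[([7], {z↦7}, [PRIM2(add)]) :: (∅, ∅, ∅)]>
[14] <S=∅, E={w↦7, z↦7}, C=[6 :: (λq. 3) :: AP], D=[([7], {z↦7}, [PRIM2(add)]) :: (∅, ∅, ∅)]>
[15] <S=[6], E={w↦7, z↦7}, C=[(λq. 3) :: AP], D=[([7], {z↦7}, [PRIM2(add)]) :: (∅, ∅, ∅)]>
[16] <S=[clo(λq. 3, {w↦7, z↦7}) :: 6], E={w↦7, z↦7}, C=[AP], D=[([7], {z↦7}, [PRIM2(add)]) :: (∅, ∅, ∅)]>
[17] <S=∅, E={q↦6, w↦7, z↦7}, C=[3], D=[(∅, {w↦7, z↦7}, ∅) :: ([7], {z↦7}, [PRIM2(add)]) :: (∅, ∅, ∅)]>
[18] <S=[3], E={q↦6, w↦7, z↦7}, C=∅, D=[(∅, {w↦7, z↦7}, ∅) :: ([7], {z↦7}, [PRIM2(add)]) :: (∅, ∅, ∅)]>
[19] <S=[3], E={w↦7, z↦7}, C=∅, D=[([7], {z↦7}, [PRIM2(add)]) :: (∅, ∅, ∅)]>
[20] <S=[3 :: 7], E={z↦7}, C=[PRIM2(add)], D=[(∅, ∅, ∅)]>
[21] <S=[10], E={z↦7}, C=∅, D=[(∅, ∅, ∅)]>
[22] <S=[10], E=∅, C=∅, D=∅>
→ final value 10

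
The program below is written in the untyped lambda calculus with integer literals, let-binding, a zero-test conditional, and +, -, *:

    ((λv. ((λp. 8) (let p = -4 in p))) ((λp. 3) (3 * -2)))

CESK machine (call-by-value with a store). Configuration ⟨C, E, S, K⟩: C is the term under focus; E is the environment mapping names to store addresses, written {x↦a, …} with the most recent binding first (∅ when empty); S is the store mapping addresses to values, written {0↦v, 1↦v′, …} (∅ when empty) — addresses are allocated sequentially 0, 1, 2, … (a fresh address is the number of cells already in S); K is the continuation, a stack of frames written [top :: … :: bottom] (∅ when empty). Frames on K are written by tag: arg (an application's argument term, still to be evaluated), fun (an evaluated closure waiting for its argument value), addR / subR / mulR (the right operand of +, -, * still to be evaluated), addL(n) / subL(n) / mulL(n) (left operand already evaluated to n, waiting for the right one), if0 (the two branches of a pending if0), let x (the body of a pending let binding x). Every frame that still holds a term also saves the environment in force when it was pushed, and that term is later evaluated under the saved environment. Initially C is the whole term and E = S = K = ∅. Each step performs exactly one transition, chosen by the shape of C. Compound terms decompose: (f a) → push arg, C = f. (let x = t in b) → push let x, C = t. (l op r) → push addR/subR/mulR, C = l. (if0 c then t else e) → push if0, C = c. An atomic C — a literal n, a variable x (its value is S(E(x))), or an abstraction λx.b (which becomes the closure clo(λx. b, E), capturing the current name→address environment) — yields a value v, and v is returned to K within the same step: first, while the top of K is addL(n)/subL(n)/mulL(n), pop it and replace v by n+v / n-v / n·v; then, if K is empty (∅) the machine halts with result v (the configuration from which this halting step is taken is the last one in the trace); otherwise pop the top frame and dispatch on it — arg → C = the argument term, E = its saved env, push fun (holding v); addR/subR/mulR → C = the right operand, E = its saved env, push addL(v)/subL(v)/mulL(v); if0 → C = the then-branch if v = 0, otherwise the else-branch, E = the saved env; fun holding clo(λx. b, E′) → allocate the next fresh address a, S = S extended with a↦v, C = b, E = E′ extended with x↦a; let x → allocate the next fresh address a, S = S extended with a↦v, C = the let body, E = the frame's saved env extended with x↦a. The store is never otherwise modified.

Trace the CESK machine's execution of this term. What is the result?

Answer: 8

Execution trace:
step 0: [C=((λv. ((λp. 8) (let p = -4 in p))) ((λp. 3) (3 * -2))) | E=∅ | S=∅ | K=∅]
step 1: [C=(λv. ((λp. 8) (let p = -4 in p))) | E=∅ | S=∅ | K=[arg]]
step 2: [C=((λp. 3) (3 * -2)) | E=∅ | S=∅ | K=[fun]]
step 3: [C=(λp. 3) | E=∅ | S=∅ | K=[arg :: fun]]
step 4: [C=(3 * -2) | E=∅ | S=∅ | K=[fun :: fun]]
step 5: [C=3 | E=∅ | S=∅ | K=[mulR :: fun :: fun]]
step 6: [C=-2 | E=∅ | S=∅ | K=[mulL(3) :: fun :: fun]]
step 7: [C=3 | E={p↦0} | S={0↦-6} | K=[fun]]
step 8: [C=((λp. 8) (let p = -4 in p)) | E={v↦1} | S={0↦-6, 1↦3} | K=∅]
step 9: [C=(λp. 8) | E={v↦1} | S={0↦-6, 1↦3} | K=[arg]]
step 10: [C=(let p = -4 in p) | E={v↦1} | S={0↦-6, 1↦3} | K=[fun]]
step 11: [C=-4 | E={v↦1} | S={0↦-6, 1↦3} | K=[let p :: fun]]
step 12: [C=p | E={p↦2, v↦1} | S={0↦-6, 1↦3, 2↦-4} | K=[fun]]
step 13: [C=8 | E={p↦3, v↦1} | S={0↦-6, 1↦3, 2↦-4, 3↦-4} | K=∅]
→ final value 8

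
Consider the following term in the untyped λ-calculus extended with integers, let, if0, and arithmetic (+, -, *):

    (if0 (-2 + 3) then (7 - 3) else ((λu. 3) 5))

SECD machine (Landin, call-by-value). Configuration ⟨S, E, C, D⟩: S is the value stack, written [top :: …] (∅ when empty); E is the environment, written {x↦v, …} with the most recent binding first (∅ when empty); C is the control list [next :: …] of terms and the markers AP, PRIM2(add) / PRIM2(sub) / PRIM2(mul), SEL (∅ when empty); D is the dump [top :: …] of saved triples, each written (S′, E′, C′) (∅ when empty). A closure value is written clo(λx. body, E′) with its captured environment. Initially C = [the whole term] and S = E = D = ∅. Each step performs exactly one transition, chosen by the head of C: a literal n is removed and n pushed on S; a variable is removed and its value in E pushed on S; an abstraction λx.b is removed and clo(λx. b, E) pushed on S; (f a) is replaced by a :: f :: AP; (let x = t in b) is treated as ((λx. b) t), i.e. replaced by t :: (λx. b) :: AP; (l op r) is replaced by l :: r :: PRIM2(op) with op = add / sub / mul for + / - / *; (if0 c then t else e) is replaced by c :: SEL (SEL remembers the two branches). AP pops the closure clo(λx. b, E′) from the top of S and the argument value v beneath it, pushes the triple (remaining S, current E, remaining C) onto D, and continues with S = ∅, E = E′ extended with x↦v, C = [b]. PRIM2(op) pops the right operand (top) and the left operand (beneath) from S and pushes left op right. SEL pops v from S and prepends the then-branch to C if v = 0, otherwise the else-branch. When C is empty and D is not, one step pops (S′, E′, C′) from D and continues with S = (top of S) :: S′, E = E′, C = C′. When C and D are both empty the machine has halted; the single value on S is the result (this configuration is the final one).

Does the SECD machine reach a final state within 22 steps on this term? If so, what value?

Answer: 3

Derivation:
t=0: ⟨S=∅; E=∅; C=[(if0 (-2 + 3) then (7 - 3) else ((λu. 3) 5))]; D=∅⟩
t=1: ⟨S=∅; E=∅; C=[(-2 + 3) :: SEL]; D=∅⟩
t=2: ⟨S=∅; E=∅; C=[-2 :: 3 :: PRIM2(add) :: SEL]; D=∅⟩
t=3: ⟨S=[-2]; E=∅; C=[3 :: PRIM2(add) :: SEL]; D=∅⟩
t=4: ⟨S=[3 :: -2]; E=∅; C=[PRIM2(add) :: SEL]; D=∅⟩
t=5: ⟨S=[1]; E=∅; C=[SEL]; D=∅⟩
t=6: ⟨S=∅; E=∅; C=[((λu. 3) 5)]; D=∅⟩
t=7: ⟨S=∅; E=∅; C=[5 :: (λu. 3) :: AP]; D=∅⟩
t=8: ⟨S=[5]; E=∅; C=[(λu. 3) :: AP]; D=∅⟩
t=9: ⟨S=[clo(λu. 3, ∅) :: 5]; E=∅; C=[AP]; D=∅⟩
t=10: ⟨S=∅; E={u↦5}; C=[3]; D=[(∅, ∅, ∅)]⟩
t=11: ⟨S=[3]; E={u↦5}; C=∅; D=[(∅, ∅, ∅)]⟩
t=12: ⟨S=[3]; E=∅; C=∅; D=∅⟩
→ final value 3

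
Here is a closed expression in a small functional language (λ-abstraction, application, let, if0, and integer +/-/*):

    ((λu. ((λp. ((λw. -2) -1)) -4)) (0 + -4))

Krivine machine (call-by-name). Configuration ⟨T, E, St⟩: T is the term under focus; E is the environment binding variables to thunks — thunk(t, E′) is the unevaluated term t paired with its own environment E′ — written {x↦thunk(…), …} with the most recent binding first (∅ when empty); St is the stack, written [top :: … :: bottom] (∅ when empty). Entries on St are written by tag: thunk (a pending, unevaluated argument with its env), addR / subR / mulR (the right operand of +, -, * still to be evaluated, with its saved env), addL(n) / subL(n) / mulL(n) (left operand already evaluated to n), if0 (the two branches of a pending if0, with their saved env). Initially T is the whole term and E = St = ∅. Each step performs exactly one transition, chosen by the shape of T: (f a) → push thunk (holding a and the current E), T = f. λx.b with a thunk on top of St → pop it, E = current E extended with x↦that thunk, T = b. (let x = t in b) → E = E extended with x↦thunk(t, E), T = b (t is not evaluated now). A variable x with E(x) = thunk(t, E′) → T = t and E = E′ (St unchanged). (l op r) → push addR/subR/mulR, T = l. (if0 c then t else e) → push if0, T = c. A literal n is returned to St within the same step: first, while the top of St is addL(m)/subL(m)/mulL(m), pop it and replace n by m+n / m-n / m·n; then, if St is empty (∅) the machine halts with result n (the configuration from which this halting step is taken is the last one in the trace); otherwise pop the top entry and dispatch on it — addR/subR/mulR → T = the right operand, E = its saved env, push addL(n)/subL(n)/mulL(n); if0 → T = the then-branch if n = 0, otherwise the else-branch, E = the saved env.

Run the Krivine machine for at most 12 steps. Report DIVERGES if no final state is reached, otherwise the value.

Answer: -2

Machine steps:
0. ⟨T=((λu. ((λp. ((λw. -2) -1)) -4)) (0 + -4)); E=∅; St=∅⟩
1. ⟨T=(λu. ((λp. ((λw. -2) -1)) -4)); E=∅; St=[thunk]⟩
2. ⟨T=((λp. ((λw. -2) -1)) -4); E={u↦thunk((0 + -4), ∅)}; St=∅⟩
3. ⟨T=(λp. ((λw. -2) -1)); E={u↦thunk((0 + -4), ∅)}; St=[thunk]⟩
4. ⟨T=((λw. -2) -1); E={p↦thunk(-4, {u↦thunk((0 + -4), ∅)}), u↦thunk((0 + -4), ∅)}; St=∅⟩
5. ⟨T=(λw. -2); E={p↦thunk(-4, {u↦thunk((0 + -4), ∅)}), u↦thunk((0 + -4), ∅)}; St=[thunk]⟩
6. ⟨T=-2; E={w↦thunk(-1, {p↦thunk(-4, {u↦thunk((0 + -4), ∅)}), u↦thunk((0 + -4), ∅)}), p↦thunk(-4, {u↦thunk((0 + -4), ∅)}), u↦thunk((0 + -4), ∅)}; St=∅⟩
→ final value -2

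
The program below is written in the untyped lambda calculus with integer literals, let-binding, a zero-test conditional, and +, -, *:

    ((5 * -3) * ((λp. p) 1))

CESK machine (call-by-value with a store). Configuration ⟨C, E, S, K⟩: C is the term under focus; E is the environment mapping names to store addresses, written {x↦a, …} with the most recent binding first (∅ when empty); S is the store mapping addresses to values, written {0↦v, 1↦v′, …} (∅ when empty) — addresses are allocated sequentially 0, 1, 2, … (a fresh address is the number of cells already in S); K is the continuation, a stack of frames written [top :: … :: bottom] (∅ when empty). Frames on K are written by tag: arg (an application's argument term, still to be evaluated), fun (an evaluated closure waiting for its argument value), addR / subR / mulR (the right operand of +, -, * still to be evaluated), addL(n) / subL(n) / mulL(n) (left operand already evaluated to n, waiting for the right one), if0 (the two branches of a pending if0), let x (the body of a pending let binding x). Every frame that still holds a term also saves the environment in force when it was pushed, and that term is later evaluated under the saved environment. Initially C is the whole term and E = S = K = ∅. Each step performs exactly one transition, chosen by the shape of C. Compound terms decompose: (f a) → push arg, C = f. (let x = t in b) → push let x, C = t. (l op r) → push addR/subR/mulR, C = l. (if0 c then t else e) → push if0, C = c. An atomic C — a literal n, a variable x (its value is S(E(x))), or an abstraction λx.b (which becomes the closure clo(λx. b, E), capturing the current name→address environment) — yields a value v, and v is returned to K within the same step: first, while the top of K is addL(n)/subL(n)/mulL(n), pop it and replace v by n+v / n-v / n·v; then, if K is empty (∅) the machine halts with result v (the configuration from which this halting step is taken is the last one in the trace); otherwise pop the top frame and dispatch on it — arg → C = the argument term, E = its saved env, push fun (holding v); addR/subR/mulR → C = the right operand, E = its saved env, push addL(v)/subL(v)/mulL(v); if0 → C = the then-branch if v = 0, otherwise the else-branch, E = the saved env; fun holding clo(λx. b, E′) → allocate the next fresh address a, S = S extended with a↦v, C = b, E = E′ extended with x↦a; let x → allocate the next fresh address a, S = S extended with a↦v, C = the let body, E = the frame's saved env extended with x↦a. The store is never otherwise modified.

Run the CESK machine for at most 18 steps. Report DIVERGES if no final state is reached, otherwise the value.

Answer: -15

Execution trace:
[0] ⟨C=((5 * -3) * ((λp. p) 1)); E=∅; S=∅; K=∅⟩
[1] ⟨C=(5 * -3); E=∅; S=∅; K=[mulR]⟩
[2] ⟨C=5; E=∅; S=∅; K=[mulR :: mulR]⟩
[3] ⟨C=-3; E=∅; S=∅; K=[mulL(5) :: mulR]⟩
[4] ⟨C=((λp. p) 1); E=∅; S=∅; K=[mulL(-15)]⟩
[5] ⟨C=(λp. p); E=∅; S=∅; K=[arg :: mulL(-15)]⟩
[6] ⟨C=1; E=∅; S=∅; K=[fun :: mulL(-15)]⟩
[7] ⟨C=p; E={p↦0}; S={0↦1}; K=[mulL(-15)]⟩
→ final value -15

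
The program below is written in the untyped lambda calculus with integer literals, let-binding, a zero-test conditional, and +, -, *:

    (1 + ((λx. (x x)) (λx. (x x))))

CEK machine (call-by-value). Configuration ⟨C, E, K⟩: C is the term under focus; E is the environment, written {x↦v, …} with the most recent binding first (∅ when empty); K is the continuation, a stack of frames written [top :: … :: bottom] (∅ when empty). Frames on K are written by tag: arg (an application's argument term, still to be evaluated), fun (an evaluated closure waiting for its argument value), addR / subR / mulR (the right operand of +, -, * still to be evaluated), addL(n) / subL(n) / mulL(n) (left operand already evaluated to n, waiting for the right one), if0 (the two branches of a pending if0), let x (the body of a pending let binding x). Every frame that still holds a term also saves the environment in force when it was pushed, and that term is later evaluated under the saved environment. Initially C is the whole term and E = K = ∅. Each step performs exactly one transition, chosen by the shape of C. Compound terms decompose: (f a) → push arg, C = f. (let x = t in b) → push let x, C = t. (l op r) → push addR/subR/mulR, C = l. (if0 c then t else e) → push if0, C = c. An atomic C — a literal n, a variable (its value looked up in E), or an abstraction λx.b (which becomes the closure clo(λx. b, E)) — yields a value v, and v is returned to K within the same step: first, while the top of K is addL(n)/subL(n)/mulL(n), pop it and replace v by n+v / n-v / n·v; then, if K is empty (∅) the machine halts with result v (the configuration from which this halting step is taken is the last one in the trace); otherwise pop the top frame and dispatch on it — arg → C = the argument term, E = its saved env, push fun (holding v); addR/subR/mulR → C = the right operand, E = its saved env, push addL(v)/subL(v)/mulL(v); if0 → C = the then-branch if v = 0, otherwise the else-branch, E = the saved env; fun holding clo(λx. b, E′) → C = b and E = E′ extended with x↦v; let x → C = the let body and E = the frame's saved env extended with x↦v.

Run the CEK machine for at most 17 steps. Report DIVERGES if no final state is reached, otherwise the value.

Answer: DIVERGES (no final state within 17 steps)

Derivation:
step 0: [C=(1 + ((λx. (x x)) (λx. (x x)))) | E=∅ | K=∅]
step 1: [C=1 | E=∅ | K=[addR]]
step 2: [C=((λx. (x x)) (λx. (x x))) | E=∅ | K=[addL(1)]]
step 3: [C=(λx. (x x)) | E=∅ | K=[arg :: addL(1)]]
step 4: [C=(λx. (x x)) | E=∅ | K=[fun :: addL(1)]]
step 5: [C=(x x) | E={x↦clo(λx. (x x), ∅)} | K=[addL(1)]]
step 6: [C=x | E={x↦clo(λx. (x x), ∅)} | K=[arg :: addL(1)]]
step 7: [C=x | E={x↦clo(λx. (x x), ∅)} | K=[fun :: addL(1)]]
… configuration repeats with period 3 (steps 5–7 recur indefinitely) …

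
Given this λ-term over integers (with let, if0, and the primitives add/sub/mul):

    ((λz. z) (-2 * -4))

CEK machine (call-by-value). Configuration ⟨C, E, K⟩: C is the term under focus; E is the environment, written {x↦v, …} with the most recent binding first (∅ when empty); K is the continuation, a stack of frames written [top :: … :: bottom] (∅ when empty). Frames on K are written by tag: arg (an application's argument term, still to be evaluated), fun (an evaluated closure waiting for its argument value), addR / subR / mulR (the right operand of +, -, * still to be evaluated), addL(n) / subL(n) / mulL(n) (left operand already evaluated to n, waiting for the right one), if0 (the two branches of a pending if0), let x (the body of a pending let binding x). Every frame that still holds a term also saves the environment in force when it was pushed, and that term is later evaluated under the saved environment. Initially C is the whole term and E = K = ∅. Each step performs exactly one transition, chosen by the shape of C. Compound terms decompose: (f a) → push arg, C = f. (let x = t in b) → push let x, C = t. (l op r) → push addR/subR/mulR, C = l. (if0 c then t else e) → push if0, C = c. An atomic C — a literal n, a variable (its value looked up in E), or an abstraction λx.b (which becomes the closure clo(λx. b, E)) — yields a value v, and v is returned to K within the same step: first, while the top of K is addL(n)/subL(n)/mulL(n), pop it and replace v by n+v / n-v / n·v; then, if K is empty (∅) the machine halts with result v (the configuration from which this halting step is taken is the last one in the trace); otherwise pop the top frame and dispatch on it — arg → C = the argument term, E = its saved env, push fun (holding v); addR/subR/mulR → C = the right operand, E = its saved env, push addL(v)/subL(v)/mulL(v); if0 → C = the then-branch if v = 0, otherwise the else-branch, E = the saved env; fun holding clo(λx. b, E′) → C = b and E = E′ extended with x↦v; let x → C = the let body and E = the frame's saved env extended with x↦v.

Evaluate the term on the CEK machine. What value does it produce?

step 0: <C=((λz. z) (-2 * -4)), E=∅, K=∅>
step 1: <C=(λz. z), E=∅, K=[arg]>
step 2: <C=(-2 * -4), E=∅, K=[fun]>
step 3: <C=-2, E=∅, K=[mulR :: fun]>
step 4: <C=-4, E=∅, K=[mulL(-2) :: fun]>
step 5: <C=z, E={z↦8}, K=∅>
→ final value 8

Answer: 8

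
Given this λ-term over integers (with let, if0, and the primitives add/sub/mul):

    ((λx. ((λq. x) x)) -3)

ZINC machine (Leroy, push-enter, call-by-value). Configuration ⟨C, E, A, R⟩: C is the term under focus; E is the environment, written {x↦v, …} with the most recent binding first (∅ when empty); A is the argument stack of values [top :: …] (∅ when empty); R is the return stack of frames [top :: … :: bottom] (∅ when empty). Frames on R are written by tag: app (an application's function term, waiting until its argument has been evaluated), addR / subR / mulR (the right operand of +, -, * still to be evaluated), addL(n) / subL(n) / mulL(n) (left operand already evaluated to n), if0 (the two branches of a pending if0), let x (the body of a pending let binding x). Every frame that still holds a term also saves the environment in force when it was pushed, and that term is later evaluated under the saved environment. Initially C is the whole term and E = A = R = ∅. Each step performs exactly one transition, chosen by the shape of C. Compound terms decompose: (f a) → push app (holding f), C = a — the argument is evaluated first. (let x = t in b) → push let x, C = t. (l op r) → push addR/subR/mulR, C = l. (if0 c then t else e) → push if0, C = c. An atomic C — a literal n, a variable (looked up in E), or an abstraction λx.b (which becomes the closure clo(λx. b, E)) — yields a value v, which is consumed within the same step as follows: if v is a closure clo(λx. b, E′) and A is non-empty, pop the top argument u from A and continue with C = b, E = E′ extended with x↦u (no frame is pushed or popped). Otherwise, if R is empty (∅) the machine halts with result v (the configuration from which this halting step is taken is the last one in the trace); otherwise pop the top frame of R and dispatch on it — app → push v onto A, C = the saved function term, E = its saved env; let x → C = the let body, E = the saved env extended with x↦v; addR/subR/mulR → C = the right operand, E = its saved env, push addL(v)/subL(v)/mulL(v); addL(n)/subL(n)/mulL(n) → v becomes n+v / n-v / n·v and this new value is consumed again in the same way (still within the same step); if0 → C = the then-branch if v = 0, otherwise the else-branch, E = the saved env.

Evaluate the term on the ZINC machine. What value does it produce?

Answer: -3

Machine steps:
0. <C=((λx. ((λq. x) x)) -3), E=∅, A=∅, R=∅>
1. <C=-3, E=∅, A=∅, R=[app]>
2. <C=(λx. ((λq. x) x)), E=∅, A=[-3], R=∅>
3. <C=((λq. x) x), E={x↦-3}, A=∅, R=∅>
4. <C=x, E={x↦-3}, A=∅, R=[app]>
5. <C=(λq. x), E={x↦-3}, A=[-3], R=∅>
6. <C=x, E={q↦-3, x↦-3}, A=∅, R=∅>
→ final value -3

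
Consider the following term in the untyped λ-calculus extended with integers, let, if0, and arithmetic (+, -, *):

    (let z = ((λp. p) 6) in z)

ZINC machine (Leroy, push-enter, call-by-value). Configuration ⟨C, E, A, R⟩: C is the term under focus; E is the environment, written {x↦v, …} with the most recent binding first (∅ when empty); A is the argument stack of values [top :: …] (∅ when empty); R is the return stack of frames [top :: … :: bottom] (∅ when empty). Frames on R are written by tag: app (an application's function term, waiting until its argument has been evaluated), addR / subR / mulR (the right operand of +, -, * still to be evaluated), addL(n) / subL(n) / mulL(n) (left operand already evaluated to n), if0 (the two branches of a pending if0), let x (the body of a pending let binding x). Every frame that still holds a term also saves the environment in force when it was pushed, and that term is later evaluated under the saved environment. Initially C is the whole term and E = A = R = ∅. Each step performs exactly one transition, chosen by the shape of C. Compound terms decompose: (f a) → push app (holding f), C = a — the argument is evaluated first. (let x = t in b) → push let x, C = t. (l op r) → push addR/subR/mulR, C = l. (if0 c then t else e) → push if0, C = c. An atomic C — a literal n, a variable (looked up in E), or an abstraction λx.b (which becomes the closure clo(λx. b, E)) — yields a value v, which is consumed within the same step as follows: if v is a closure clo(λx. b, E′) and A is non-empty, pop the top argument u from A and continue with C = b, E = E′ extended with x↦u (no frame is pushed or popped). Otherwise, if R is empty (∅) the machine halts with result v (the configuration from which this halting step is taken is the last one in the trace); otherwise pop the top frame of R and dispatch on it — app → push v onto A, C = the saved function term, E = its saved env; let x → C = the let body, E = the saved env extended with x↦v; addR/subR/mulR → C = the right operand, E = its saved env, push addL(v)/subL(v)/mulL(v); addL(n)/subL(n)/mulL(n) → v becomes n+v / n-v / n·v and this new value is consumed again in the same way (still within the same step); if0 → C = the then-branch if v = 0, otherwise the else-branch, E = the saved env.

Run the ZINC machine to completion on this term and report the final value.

Answer: 6

Machine steps:
step 0: <C=(let z = ((λp. p) 6) in z), E=∅, A=∅, R=∅>
step 1: <C=((λp. p) 6), E=∅, A=∅, R=[let z]>
step 2: <C=6, E=∅, A=∅, R=[app :: let z]>
step 3: <C=(λp. p), E=∅, A=[6], R=[let z]>
step 4: <C=p, E={p↦6}, A=∅, R=[let z]>
step 5: <C=z, E={z↦6}, A=∅, R=∅>
→ final value 6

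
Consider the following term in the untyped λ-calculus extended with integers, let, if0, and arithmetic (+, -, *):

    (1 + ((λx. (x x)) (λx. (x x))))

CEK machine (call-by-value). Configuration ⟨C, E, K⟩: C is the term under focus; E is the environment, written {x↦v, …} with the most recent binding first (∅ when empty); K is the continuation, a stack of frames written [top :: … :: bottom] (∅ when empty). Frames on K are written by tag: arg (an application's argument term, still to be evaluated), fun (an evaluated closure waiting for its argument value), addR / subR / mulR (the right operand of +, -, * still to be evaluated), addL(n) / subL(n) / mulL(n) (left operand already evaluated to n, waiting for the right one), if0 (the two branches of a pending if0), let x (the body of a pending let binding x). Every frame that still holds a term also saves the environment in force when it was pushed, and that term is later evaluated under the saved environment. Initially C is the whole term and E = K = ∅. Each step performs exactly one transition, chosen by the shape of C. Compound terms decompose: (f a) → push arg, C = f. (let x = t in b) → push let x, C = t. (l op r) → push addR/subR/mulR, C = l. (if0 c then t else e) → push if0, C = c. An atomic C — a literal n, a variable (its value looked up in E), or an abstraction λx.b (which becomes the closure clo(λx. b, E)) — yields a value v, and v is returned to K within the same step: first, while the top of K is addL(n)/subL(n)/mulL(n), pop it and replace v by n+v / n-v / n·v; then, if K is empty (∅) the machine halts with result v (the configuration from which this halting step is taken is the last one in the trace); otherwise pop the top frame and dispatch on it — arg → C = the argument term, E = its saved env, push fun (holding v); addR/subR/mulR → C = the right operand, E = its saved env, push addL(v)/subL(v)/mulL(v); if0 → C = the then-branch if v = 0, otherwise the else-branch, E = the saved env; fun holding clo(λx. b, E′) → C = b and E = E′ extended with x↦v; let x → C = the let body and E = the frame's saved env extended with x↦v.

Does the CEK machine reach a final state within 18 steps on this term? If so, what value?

Answer: DIVERGES (no final state within 18 steps)

Machine steps:
t=0: [C=(1 + ((λx. (x x)) (λx. (x x)))) | E=∅ | K=∅]
t=1: [C=1 | E=∅ | K=[addR]]
t=2: [C=((λx. (x x)) (λx. (x x))) | E=∅ | K=[addL(1)]]
t=3: [C=(λx. (x x)) | E=∅ | K=[arg :: addL(1)]]
t=4: [C=(λx. (x x)) | E=∅ | K=[fun :: addL(1)]]
t=5: [C=(x x) | E={x↦clo(λx. (x x), ∅)} | K=[addL(1)]]
t=6: [C=x | E={x↦clo(λx. (x x), ∅)} | K=[arg :: addL(1)]]
t=7: [C=x | E={x↦clo(λx. (x x), ∅)} | K=[fun :: addL(1)]]
… configuration repeats with period 3 (steps 5–7 recur indefinitely) …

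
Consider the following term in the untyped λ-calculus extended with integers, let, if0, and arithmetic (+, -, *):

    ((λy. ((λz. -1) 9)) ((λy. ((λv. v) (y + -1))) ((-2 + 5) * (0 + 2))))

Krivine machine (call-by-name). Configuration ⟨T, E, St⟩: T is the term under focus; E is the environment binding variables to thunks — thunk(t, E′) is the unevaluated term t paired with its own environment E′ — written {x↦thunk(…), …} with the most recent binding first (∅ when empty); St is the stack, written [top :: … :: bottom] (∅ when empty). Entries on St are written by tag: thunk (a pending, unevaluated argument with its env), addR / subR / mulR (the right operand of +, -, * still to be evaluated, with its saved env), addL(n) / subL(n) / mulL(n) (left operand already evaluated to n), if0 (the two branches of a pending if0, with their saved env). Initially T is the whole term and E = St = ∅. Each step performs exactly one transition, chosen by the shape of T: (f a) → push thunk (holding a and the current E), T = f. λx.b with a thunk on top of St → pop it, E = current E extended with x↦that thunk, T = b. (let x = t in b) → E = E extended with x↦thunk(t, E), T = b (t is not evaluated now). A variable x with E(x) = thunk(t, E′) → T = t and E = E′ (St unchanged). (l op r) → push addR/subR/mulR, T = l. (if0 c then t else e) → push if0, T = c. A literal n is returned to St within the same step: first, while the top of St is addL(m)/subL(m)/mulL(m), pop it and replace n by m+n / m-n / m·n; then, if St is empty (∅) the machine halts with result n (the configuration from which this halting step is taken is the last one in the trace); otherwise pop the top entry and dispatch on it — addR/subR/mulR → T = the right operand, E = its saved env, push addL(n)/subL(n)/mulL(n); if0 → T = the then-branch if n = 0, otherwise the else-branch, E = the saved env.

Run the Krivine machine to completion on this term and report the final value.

Answer: -1

Execution trace:
t=0: <T=((λy. ((λz. -1) 9)) ((λy. ((λv. v) (y + -1))) ((-2 + 5) * (0 + 2)))), E=∅, St=∅>
t=1: <T=(λy. ((λz. -1) 9)), E=∅, St=[thunk]>
t=2: <T=((λz. -1) 9), E={y↦thunk(((λy. ((λv. v) (y + -1))) ((-2 + 5) * (0 + 2))), ∅)}, St=∅>
t=3: <T=(λz. -1), E={y↦thunk(((λy. ((λv. v) (y + -1))) ((-2 + 5) * (0 + 2))), ∅)}, St=[thunk]>
t=4: <T=-1, E={z↦thunk(9, {y↦thunk(((λy. ((λv. v) (y + -1))) ((-2 + 5) * (0 + 2))), ∅)}), y↦thunk(((λy. ((λv. v) (y + -1))) ((-2 + 5) * (0 + 2))), ∅)}, St=∅>
→ final value -1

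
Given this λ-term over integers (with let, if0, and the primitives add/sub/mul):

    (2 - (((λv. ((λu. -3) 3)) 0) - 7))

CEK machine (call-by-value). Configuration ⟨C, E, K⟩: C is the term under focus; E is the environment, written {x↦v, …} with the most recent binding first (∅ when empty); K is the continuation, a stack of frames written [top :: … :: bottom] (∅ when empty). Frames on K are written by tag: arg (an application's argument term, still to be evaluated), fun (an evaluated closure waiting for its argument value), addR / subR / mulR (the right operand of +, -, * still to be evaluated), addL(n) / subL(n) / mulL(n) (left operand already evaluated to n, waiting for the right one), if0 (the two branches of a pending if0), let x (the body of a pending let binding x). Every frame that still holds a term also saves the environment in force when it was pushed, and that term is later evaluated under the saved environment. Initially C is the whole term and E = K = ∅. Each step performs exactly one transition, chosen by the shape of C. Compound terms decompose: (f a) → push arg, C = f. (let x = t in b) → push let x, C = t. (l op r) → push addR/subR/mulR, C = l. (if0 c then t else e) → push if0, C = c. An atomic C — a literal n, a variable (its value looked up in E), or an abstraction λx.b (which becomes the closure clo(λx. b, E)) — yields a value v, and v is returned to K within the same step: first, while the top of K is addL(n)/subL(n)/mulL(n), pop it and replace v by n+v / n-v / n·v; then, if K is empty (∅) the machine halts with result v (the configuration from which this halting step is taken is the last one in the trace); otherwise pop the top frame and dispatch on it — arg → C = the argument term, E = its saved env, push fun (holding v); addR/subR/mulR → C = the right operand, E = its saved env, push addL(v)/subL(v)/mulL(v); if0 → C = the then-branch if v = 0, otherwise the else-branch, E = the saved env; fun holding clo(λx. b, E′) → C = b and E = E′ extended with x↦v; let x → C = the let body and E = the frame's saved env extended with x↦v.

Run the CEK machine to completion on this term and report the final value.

Answer: 12

Machine steps:
[0] [C=(2 - (((λv. ((λu. -3) 3)) 0) - 7)) | E=∅ | K=∅]
[1] [C=2 | E=∅ | K=[subR]]
[2] [C=(((λv. ((λu. -3) 3)) 0) - 7) | E=∅ | K=[subL(2)]]
[3] [C=((λv. ((λu. -3) 3)) 0) | E=∅ | K=[subR :: subL(2)]]
[4] [C=(λv. ((λu. -3) 3)) | E=∅ | K=[arg :: subR :: subL(2)]]
[5] [C=0 | E=∅ | K=[fun :: subR :: subL(2)]]
[6] [C=((λu. -3) 3) | E={v↦0} | K=[subR :: subL(2)]]
[7] [C=(λu. -3) | E={v↦0} | K=[arg :: subR :: subL(2)]]
[8] [C=3 | E={v↦0} | K=[fun :: subR :: subL(2)]]
[9] [C=-3 | E={u↦3, v↦0} | K=[subR :: subL(2)]]
[10] [C=7 | E=∅ | K=[subL(-3) :: subL(2)]]
→ final value 12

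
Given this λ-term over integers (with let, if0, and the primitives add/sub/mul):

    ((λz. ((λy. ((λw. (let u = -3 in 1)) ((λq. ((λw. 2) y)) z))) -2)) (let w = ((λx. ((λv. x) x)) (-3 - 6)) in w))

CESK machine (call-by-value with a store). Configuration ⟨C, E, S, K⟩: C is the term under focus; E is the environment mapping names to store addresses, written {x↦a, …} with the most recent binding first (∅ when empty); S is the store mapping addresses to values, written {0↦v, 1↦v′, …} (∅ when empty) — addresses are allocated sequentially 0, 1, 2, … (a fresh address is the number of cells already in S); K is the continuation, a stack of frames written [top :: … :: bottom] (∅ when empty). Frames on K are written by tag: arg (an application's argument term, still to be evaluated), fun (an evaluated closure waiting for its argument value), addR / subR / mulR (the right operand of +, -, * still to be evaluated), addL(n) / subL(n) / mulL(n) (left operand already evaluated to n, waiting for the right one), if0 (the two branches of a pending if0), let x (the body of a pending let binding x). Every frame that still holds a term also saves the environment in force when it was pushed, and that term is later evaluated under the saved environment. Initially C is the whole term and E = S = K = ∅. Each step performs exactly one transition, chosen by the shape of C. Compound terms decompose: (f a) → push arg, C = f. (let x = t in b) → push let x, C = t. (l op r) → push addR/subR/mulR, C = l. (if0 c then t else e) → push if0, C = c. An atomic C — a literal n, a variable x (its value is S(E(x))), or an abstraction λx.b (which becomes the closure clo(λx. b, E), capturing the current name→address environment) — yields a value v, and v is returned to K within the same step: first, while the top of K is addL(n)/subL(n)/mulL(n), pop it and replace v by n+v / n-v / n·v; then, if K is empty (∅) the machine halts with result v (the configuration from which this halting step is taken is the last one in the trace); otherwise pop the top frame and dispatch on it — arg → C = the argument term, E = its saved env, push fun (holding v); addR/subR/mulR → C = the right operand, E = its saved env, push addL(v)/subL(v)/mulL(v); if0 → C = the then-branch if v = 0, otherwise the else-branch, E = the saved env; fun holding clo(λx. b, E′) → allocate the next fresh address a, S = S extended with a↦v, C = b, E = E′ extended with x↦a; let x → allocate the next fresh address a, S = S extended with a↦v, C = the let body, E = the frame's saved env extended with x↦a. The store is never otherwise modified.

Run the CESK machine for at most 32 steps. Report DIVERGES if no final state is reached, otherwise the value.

step 0: [C=((λz. ((λy. ((λw. (let u = -3 in 1)) ((λq. ((λw. 2) y)) z))) -2)) (let w = ((λx. ((λv. x) x)) (-3 - 6)) in w)) | E=∅ | S=∅ | K=∅]
step 1: [C=(λz. ((λy. ((λw. (let u = -3 in 1)) ((λq. ((λw. 2) y)) z))) -2)) | E=∅ | S=∅ | K=[arg]]
step 2: [C=(let w = ((λx. ((λv. x) x)) (-3 - 6)) in w) | E=∅ | S=∅ | K=[fun]]
step 3: [C=((λx. ((λv. x) x)) (-3 - 6)) | E=∅ | S=∅ | K=[let w :: fun]]
step 4: [C=(λx. ((λv. x) x)) | E=∅ | S=∅ | K=[arg :: let w :: fun]]
step 5: [C=(-3 - 6) | E=∅ | S=∅ | K=[fun :: let w :: fun]]
step 6: [C=-3 | E=∅ | S=∅ | K=[subR :: fun :: let w :: fun]]
step 7: [C=6 | E=∅ | S=∅ | K=[subL(-3) :: fun :: let w :: fun]]
step 8: [C=((λv. x) x) | E={x↦0} | S={0↦-9} | K=[let w :: fun]]
step 9: [C=(λv. x) | E={x↦0} | S={0↦-9} | K=[arg :: let w :: fun]]
step 10: [C=x | E={x↦0} | S={0↦-9} | K=[fun :: let w :: fun]]
step 11: [C=x | E={v↦1, x↦0} | S={0↦-9, 1↦-9} | K=[let w :: fun]]
step 12: [C=w | E={w↦2} | S={0↦-9, 1↦-9, 2↦-9} | K=[fun]]
step 13: [C=((λy. ((λw. (let u = -3 in 1)) ((λq. ((λw. 2) y)) z))) -2) | E={z↦3} | S={0↦-9, 1↦-9, 2↦-9, 3↦-9} | K=∅]
step 14: [C=(λy. ((λw. (let u = -3 in 1)) ((λq. ((λw. 2) y)) z))) | E={z↦3} | S={0↦-9, 1↦-9, 2↦-9, 3↦-9} | K=[arg]]
step 15: [C=-2 | E={z↦3} | S={0↦-9, 1↦-9, 2↦-9, 3↦-9} | K=[fun]]
step 16: [C=((λw. (let u = -3 in 1)) ((λq. ((λw. 2) y)) z)) | E={y↦4, z↦3} | S={0↦-9, 1↦-9, 2↦-9, 3↦-9, 4↦-2} | K=∅]
step 17: [C=(λw. (let u = -3 in 1)) | E={y↦4, z↦3} | S={0↦-9, 1↦-9, 2↦-9, 3↦-9, 4↦-2} | K=[arg]]
step 18: [C=((λq. ((λw. 2) y)) z) | E={y↦4, z↦3} | S={0↦-9, 1↦-9, 2↦-9, 3↦-9, 4↦-2} | K=[fun]]
step 19: [C=(λq. ((λw. 2) y)) | E={y↦4, z↦3} | S={0↦-9, 1↦-9, 2↦-9, 3↦-9, 4↦-2} | K=[arg :: fun]]
step 20: [C=z | E={y↦4, z↦3} | S={0↦-9, 1↦-9, 2↦-9, 3↦-9, 4↦-2} | K=[fun :: fun]]
step 21: [C=((λw. 2) y) | E={q↦5, y↦4, z↦3} | S={0↦-9, 1↦-9, 2↦-9, 3↦-9, 4↦-2, 5↦-9} | K=[fun]]
step 22: [C=(λw. 2) | E={q↦5, y↦4, z↦3} | S={0↦-9, 1↦-9, 2↦-9, 3↦-9, 4↦-2, 5↦-9} | K=[arg :: fun]]
step 23: [C=y | E={q↦5, y↦4, z↦3} | S={0↦-9, 1↦-9, 2↦-9, 3↦-9, 4↦-2, 5↦-9} | K=[fun :: fun]]
step 24: [C=2 | E={w↦6, q↦5, y↦4, z↦3} | S={0↦-9, 1↦-9, 2↦-9, 3↦-9, 4↦-2, 5↦-9, 6↦-2} | K=[fun]]
step 25: [C=(let u = -3 in 1) | E={w↦7, y↦4, z↦3} | S={0↦-9, 1↦-9, 2↦-9, 3↦-9, 4↦-2, 5↦-9, 6↦-2, 7↦2} | K=∅]
step 26: [C=-3 | E={w↦7, y↦4, z↦3} | S={0↦-9, 1↦-9, 2↦-9, 3↦-9, 4↦-2, 5↦-9, 6↦-2, 7↦2} | K=[let u]]
step 27: [C=1 | E={u↦8, w↦7, y↦4, z↦3} | S={0↦-9, 1↦-9, 2↦-9, 3↦-9, 4↦-2, 5↦-9, 6↦-2, 7↦2, 8↦-3} | K=∅]
→ final value 1

Answer: 1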